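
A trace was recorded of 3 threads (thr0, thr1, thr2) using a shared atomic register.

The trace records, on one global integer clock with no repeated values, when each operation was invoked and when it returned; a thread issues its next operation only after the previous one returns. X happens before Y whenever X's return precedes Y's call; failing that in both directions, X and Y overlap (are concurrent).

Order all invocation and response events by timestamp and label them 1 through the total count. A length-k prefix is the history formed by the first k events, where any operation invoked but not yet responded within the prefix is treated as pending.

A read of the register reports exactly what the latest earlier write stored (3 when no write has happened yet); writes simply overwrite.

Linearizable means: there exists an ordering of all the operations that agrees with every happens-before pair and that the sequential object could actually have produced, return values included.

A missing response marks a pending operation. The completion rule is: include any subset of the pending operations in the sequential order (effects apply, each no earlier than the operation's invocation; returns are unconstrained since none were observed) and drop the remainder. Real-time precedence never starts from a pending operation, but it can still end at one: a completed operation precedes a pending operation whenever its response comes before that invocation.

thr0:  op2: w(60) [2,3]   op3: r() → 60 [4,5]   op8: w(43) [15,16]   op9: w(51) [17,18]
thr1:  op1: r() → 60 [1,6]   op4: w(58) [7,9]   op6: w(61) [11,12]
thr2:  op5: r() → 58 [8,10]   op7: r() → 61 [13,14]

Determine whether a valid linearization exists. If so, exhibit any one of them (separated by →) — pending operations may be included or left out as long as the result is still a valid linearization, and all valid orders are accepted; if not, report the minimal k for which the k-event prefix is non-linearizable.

after step 1 (op2 w(60)): value 60
after step 2 (op1 r() → 60): value 60
after step 3 (op3 r() → 60): value 60
after step 4 (op4 w(58)): value 58
after step 5 (op5 r() → 58): value 58
after step 6 (op6 w(61)): value 61
after step 7 (op7 r() → 61): value 61
after step 8 (op8 w(43)): value 43
after step 9 (op9 w(51)): value 51

linearizable — witness: op2 → op1 → op3 → op4 → op5 → op6 → op7 → op8 → op9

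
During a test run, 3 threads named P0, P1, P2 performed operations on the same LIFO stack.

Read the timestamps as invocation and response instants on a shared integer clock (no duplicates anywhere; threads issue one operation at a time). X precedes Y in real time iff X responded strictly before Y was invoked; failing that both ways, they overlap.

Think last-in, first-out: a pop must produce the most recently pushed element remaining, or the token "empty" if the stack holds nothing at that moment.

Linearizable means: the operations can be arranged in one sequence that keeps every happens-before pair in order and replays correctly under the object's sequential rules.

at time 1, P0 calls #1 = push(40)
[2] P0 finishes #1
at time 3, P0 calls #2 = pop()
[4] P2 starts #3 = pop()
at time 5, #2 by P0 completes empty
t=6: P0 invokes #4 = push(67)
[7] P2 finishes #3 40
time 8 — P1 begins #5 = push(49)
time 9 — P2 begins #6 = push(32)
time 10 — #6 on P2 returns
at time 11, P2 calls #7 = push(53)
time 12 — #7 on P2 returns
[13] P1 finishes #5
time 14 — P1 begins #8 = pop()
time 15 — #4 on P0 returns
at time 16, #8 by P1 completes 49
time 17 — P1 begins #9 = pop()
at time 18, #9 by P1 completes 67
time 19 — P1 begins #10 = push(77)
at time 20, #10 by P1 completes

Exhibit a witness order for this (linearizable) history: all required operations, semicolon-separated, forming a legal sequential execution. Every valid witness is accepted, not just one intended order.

step 1: #1 push(40) — stack <40>
step 2: #3 pop() → 40 — stack <>
step 3: #2 pop() → empty — stack <>
step 4: #6 push(32) — stack <32>
step 5: #7 push(53) — stack <32,53>
step 6: #4 push(67) — stack <32,53,67>
step 7: #5 push(49) — stack <32,53,67,49>
step 8: #8 pop() → 49 — stack <32,53,67>
step 9: #9 pop() → 67 — stack <32,53>
step 10: #10 push(77) — stack <32,53,77>

#1; #3; #2; #6; #7; #4; #5; #8; #9; #10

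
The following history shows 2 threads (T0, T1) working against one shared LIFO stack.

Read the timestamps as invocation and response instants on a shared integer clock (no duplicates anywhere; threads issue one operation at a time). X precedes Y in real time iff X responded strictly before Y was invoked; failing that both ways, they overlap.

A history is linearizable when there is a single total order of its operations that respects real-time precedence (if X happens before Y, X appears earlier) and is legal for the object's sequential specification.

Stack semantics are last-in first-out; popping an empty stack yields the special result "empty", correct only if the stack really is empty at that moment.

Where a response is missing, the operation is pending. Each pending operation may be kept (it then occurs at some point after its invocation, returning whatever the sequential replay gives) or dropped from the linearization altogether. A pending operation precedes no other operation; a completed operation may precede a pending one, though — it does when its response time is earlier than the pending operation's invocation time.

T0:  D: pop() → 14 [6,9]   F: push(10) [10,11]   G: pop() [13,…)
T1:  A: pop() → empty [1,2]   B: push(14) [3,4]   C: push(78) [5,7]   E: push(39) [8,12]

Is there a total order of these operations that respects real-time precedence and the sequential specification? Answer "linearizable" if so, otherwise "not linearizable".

linearizable

a witness: A, B, D, C, E, F
step 1: A pop() → empty — stack <>
step 2: B push(14) — stack <14>
step 3: D pop() → 14 — stack <>
step 4: C push(78) — stack <78>
step 5: E push(39) — stack <78,39>
step 6: F push(10) — stack <78,39,10>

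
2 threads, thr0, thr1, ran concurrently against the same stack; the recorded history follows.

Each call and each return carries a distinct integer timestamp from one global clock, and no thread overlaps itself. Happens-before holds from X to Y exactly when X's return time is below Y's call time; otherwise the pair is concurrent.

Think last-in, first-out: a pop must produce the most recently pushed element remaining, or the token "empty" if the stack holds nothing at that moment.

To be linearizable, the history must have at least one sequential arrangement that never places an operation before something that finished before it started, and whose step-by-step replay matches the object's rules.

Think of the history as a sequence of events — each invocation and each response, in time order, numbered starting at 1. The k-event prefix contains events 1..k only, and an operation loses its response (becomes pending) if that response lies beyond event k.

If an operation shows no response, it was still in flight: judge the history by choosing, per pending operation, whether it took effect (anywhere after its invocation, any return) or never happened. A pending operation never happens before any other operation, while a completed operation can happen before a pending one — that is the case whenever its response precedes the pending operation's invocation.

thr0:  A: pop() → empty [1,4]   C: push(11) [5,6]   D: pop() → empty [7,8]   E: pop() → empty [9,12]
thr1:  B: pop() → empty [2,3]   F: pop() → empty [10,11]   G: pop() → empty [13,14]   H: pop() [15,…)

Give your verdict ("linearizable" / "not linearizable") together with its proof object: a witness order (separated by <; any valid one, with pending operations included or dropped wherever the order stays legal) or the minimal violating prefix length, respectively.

not linearizable — minimal violating prefix: 8 events

prefix check: 1..7 passes, 1..8 fails once D's time-8 response joins
all 2 real-time-respecting orders fail — 4 completed stack operations, no legal replay
e.g. A, B, C, D: illegal at step 4, since D pop() → empty cannot apply there
e.g. B, A, C, D: illegal at step 4, since D pop() → empty cannot apply there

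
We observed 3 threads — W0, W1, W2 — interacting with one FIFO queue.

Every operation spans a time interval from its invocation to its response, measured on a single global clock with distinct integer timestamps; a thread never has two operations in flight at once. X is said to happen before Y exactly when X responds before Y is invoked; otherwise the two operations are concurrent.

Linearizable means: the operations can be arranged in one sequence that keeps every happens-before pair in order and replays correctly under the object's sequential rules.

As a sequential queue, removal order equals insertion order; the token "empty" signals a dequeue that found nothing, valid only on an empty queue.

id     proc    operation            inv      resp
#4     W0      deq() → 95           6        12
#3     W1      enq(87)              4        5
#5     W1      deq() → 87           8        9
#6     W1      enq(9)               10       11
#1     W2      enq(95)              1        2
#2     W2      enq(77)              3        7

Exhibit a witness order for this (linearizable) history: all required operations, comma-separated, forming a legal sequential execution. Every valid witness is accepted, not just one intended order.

#1, #3, #2, #4, #5, #6

after step 1 (#1 enq(95)): queue <95>
after step 2 (#3 enq(87)): queue <95,87>
after step 3 (#2 enq(77)): queue <95,87,77>
after step 4 (#4 deq() → 95): queue <87,77>
after step 5 (#5 deq() → 87): queue <77>
after step 6 (#6 enq(9)): queue <77,9>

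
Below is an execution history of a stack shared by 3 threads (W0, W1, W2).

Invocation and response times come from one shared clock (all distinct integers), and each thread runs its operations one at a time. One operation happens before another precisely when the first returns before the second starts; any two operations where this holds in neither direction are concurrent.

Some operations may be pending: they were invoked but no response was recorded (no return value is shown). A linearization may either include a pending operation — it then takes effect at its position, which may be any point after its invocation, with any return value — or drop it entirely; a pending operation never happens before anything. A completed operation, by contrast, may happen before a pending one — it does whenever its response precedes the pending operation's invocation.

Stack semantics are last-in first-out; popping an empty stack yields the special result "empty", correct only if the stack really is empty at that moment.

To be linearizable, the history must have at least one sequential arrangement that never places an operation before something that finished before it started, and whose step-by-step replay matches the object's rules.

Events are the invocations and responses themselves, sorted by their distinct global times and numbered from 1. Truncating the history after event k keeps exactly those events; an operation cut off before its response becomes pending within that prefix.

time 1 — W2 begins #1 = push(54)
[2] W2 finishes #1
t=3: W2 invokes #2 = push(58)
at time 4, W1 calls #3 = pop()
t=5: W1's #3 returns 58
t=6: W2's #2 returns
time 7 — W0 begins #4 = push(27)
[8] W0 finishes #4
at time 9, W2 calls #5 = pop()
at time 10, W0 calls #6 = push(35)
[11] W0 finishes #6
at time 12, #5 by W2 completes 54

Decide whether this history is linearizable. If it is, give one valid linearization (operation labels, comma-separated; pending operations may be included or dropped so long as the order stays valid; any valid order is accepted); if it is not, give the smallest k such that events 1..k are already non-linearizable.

not linearizable — minimal violating prefix: 12 events

events 1..11 are fine; event 12 — the response of #5 at time 12 — makes the prefix non-linearizable
every one of the 4 real-time-consistent orders over 6 completed stack ops fails the sequential spec
one such order, #1, #2, #3, #4, #5, #6, breaks at step 5 where #5 pop() → 54 is illegal
one such order, #1, #2, #3, #4, #6, #5, breaks at step 6 where #5 pop() → 54 is illegal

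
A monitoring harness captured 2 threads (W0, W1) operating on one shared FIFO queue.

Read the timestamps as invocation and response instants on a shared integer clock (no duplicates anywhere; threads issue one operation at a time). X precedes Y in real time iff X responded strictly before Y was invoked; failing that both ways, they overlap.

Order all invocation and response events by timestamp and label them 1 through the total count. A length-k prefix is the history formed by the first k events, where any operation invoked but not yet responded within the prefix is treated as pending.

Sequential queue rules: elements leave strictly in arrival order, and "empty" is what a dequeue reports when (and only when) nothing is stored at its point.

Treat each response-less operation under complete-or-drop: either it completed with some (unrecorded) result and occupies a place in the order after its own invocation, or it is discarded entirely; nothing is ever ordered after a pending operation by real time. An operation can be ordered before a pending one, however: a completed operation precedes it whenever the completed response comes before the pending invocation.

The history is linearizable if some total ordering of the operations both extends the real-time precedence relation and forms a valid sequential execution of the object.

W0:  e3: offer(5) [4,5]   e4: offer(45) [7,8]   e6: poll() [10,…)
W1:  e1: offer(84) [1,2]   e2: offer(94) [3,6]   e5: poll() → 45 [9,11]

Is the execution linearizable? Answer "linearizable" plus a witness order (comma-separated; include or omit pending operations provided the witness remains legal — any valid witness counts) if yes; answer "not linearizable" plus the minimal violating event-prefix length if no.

not linearizable — minimal violating prefix: 11 events

cut after 10 events: linearizable; cut after 11 events (e5 responds, time 11): not linearizable
5 completed operations, 2 real-time-consistent orders — every FIFO queue replay fails
no completion choice of the 1 pending operation (e6) rescues it — every subset was tried
take e1, e2, e3, e4, e5 (pending dropped): step 5 already fails, because e5 poll() → 45 cannot occur there
take e1, e3, e2, e4, e5 (pending dropped): step 5 already fails, because e5 poll() → 45 cannot occur there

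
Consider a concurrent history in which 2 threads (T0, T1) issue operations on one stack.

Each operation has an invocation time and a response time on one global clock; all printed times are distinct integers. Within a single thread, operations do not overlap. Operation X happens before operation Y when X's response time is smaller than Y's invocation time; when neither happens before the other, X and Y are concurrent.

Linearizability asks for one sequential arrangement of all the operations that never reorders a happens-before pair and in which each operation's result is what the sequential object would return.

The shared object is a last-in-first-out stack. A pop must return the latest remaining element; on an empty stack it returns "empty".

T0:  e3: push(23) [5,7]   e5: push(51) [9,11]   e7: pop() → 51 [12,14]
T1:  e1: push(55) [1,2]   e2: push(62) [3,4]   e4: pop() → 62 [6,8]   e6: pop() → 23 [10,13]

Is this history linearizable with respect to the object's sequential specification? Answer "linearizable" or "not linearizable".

linearizable

one valid linearization: e1, e2, e4, e3, e5, e7, e6
1. e1 push(55), leaving stack <55>
2. e2 push(62), leaving stack <55,62>
3. e4 pop() → 62, leaving stack <55>
4. e3 push(23), leaving stack <55,23>
5. e5 push(51), leaving stack <55,23,51>
6. e7 pop() → 51, leaving stack <55,23>
7. e6 pop() → 23, leaving stack <55>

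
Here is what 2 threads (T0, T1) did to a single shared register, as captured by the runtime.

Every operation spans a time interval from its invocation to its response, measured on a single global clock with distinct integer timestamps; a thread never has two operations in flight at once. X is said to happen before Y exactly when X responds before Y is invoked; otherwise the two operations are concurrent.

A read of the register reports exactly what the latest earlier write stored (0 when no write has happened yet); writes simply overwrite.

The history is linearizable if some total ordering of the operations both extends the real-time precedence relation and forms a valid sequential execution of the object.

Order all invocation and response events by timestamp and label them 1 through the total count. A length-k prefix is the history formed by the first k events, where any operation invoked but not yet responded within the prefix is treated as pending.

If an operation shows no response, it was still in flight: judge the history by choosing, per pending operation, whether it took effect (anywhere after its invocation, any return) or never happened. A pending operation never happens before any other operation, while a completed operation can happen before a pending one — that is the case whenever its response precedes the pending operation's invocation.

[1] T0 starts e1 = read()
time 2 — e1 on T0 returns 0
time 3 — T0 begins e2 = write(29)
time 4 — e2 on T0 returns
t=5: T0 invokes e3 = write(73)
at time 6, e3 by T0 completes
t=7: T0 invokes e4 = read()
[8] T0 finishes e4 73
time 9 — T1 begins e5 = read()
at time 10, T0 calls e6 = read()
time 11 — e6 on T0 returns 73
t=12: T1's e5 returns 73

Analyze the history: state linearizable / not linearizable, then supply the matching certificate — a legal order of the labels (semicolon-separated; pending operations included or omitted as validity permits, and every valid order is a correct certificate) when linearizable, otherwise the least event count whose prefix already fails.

step 1: e1 read() → 0 — value 0
step 2: e2 write(29) — value 29
step 3: e3 write(73) — value 73
step 4: e4 read() → 73 — value 73
step 5: e5 read() → 73 — value 73
step 6: e6 read() → 73 — value 73

linearizable — witness: e1; e2; e3; e4; e5; e6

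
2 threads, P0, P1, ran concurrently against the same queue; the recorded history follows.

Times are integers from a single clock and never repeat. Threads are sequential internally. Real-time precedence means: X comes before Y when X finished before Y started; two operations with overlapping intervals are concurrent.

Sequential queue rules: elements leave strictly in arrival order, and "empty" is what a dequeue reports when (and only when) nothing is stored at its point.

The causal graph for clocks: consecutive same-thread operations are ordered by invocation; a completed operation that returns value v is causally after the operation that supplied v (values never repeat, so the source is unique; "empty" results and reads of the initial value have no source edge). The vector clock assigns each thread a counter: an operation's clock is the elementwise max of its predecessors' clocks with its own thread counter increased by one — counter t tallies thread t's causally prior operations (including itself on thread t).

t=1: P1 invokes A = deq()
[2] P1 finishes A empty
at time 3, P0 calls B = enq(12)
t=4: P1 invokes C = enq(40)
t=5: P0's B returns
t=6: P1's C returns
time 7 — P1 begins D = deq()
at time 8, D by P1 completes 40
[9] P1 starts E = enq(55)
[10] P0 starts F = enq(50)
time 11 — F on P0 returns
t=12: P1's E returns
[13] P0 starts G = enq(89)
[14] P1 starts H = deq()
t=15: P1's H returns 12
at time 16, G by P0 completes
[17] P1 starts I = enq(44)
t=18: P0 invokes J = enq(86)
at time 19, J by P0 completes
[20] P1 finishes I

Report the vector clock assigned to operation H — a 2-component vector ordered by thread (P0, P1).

no predecessors for A (invoked 1): P1 increments from zero → (0, 1)
no predecessors for B (invoked 3): P0 increments from zero → (1, 0)
invoked at 4, C merges VC(A)=(0, 1) and bumps P1's slot → (0, 2)
invoked at 10, F merges VC(B)=(1, 0) and bumps P0's slot → (2, 0)
invoked at 7, D merges VC(C)=(0, 2) and bumps P1's slot → (0, 3)
invoked at 13, G merges VC(F)=(2, 0) and bumps P0's slot → (3, 0)
invoked at 9, E merges VC(D)=(0, 3) and bumps P1's slot → (0, 4)
invoked at 18, J merges VC(G)=(3, 0) and bumps P0's slot → (4, 0)
invoked at 14, H merges VC(B)=(1, 0), VC(E)=(0, 4) and bumps P1's slot → (1, 5)
invoked at 17, I merges VC(H)=(1, 5) and bumps P1's slot → (1, 6)
target: VC(H) = (1, 5)

(1, 5)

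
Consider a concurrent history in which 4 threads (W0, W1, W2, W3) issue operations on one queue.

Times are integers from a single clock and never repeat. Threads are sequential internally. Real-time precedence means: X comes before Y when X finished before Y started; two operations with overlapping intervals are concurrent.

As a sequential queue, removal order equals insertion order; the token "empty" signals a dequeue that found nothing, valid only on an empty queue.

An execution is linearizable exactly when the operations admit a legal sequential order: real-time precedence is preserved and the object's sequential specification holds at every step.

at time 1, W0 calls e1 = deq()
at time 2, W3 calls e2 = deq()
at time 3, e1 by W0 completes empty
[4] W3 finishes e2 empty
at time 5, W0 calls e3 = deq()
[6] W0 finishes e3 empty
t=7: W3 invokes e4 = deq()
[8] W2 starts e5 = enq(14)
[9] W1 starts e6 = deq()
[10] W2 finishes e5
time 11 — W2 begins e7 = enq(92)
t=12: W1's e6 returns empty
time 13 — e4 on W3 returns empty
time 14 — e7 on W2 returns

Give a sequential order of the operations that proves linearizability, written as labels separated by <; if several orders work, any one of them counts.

e1 < e2 < e3 < e4 < e6 < e5 < e7

step 1: e1 deq() → empty — queue <>
step 2: e2 deq() → empty — queue <>
step 3: e3 deq() → empty — queue <>
step 4: e4 deq() → empty — queue <>
step 5: e6 deq() → empty — queue <>
step 6: e5 enq(14) — queue <14>
step 7: e7 enq(92) — queue <14,92>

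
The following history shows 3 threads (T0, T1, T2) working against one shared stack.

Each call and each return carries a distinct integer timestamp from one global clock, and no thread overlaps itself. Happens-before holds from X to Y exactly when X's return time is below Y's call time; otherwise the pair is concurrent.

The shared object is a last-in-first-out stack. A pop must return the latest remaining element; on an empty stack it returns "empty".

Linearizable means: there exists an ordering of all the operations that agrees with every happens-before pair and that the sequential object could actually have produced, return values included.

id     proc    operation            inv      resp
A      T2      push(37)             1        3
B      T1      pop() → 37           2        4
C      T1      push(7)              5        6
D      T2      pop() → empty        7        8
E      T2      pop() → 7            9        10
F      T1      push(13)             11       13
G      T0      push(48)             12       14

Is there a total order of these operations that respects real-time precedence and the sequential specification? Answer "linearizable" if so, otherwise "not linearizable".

not linearizable

already the first 8 events (up to D's response at time 8) admit no linearization; the first 7 still do
the 4 completed operations admit 2 real-time orders; each fails the stack replay
sample order A, B, C, D stalls at step 4 — D pop() → empty has no legal effect
sample order B, A, C, D stalls at step 1 — B pop() → 37 has no legal effect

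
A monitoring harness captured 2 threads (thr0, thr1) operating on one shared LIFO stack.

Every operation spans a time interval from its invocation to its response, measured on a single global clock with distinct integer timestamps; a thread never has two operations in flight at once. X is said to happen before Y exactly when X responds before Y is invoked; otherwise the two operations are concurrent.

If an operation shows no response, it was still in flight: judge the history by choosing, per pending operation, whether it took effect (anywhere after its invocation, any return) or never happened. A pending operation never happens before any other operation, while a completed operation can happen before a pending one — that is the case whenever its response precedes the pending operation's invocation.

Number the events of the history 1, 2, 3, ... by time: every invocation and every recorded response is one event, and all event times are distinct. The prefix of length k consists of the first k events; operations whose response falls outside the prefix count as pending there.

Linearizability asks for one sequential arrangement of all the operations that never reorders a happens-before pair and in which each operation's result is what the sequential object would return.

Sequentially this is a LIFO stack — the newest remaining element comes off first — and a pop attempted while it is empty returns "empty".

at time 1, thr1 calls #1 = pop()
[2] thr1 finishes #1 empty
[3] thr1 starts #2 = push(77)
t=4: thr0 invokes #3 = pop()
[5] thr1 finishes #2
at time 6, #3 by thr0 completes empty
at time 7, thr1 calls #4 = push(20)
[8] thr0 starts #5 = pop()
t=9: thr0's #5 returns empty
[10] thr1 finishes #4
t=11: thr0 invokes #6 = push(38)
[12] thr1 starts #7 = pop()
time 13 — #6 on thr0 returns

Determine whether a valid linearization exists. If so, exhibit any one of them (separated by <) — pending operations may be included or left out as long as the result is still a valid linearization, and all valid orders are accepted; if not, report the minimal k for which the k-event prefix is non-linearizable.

not linearizable — minimal violating prefix: 9 events

through event 8 a valid linearization exists; event 9 (#5 responding at time 9) ends that
real-time-consistent orders of the 4 completed operations: 2 — all fail the LIFO stack replay
including or dropping the 1 pending operation (#4) in any combination fails
for example #1, #2, #3, #5 (pending dropped) fails at step 3: #3 pop() → empty is not legal there
for example #1, #3, #2, #5 (pending dropped) fails at step 4: #5 pop() → empty is not legal there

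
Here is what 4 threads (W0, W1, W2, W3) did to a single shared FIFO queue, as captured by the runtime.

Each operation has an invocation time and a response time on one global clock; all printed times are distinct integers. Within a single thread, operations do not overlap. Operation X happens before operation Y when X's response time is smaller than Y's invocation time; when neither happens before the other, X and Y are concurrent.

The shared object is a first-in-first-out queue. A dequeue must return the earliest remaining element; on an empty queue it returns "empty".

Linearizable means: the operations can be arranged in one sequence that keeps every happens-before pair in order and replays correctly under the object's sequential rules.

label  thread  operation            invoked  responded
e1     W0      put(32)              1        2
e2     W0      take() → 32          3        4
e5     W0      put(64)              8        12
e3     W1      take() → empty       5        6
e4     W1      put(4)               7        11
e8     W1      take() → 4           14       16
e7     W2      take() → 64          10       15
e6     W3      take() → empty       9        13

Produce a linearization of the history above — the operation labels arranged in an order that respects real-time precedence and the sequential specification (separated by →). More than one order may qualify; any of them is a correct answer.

1. e1 put(32), leaving queue <32>
2. e2 take() → 32, leaving queue <>
3. e3 take() → empty, leaving queue <>
4. e5 put(64), leaving queue <64>
5. e7 take() → 64, leaving queue <>
6. e6 take() → empty, leaving queue <>
7. e4 put(4), leaving queue <4>
8. e8 take() → 4, leaving queue <>

e1 → e2 → e3 → e5 → e7 → e6 → e4 → e8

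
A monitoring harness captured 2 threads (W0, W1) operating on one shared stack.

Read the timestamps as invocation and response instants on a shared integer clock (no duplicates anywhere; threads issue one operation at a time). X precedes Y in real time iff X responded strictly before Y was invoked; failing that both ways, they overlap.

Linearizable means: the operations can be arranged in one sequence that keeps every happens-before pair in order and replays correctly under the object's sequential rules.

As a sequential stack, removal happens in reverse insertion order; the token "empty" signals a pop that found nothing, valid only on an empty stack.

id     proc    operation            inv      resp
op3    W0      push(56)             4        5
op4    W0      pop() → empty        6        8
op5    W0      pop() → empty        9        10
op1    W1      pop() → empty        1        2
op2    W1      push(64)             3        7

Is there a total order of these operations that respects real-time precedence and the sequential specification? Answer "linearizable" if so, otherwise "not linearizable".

events 1..7 are fine; event 8 — the response of op4 at time 8 — makes the prefix non-linearizable
every one of the 3 real-time-consistent orders over 4 completed stack ops fails the sequential spec
e.g. op1, op2, op3, op4: illegal at step 4, since op4 pop() → empty cannot apply there
e.g. op1, op3, op2, op4: illegal at step 4, since op4 pop() → empty cannot apply there

not linearizable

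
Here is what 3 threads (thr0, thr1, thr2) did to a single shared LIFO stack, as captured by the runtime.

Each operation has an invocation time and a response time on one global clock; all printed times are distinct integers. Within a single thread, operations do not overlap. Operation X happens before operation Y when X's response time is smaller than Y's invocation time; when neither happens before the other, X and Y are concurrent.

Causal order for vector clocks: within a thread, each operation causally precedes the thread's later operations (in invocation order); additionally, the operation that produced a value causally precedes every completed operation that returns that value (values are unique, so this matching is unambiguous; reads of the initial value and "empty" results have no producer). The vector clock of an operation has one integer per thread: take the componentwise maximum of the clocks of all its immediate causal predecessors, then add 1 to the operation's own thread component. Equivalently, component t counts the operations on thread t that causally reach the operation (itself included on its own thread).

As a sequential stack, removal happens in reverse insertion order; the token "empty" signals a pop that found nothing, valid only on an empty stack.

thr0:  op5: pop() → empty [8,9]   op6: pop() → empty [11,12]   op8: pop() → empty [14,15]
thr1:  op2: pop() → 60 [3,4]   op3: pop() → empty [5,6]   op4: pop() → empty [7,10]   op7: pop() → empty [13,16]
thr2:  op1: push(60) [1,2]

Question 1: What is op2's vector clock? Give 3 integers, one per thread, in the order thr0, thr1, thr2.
Answer: (0, 1, 1)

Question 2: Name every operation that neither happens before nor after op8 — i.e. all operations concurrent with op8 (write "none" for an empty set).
Answer: op7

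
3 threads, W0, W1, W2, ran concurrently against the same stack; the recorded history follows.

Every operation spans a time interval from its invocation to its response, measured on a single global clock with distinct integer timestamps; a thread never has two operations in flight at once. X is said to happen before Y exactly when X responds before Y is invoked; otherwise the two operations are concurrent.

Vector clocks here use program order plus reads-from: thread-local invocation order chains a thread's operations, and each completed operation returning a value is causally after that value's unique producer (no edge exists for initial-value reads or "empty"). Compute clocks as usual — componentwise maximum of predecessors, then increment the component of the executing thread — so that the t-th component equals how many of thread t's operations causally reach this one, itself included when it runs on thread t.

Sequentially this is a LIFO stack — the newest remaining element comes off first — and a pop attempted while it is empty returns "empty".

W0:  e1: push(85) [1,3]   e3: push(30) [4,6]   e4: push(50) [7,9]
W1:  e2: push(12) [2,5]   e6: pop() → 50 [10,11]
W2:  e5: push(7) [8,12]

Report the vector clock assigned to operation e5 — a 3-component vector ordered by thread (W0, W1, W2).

VC(e5, invoked at 8): no causal predecessors; +1 on W2 → (0, 0, 1)
VC(e2, invoked at 2): no causal predecessors; +1 on W1 → (0, 1, 0)
VC(e1, invoked at 1): no causal predecessors; +1 on W0 → (1, 0, 0)
e3 (invocation 4): componentwise max over VC(e1)=(1, 0, 0), +1 at W0, giving (2, 0, 0)
e4 (invocation 7): componentwise max over VC(e3)=(2, 0, 0), +1 at W0, giving (3, 0, 0)
e6 (invocation 10): componentwise max over VC(e2)=(0, 1, 0), VC(e4)=(3, 0, 0), +1 at W1, giving (3, 2, 0)
target: VC(e5) = (0, 0, 1)

(0, 0, 1)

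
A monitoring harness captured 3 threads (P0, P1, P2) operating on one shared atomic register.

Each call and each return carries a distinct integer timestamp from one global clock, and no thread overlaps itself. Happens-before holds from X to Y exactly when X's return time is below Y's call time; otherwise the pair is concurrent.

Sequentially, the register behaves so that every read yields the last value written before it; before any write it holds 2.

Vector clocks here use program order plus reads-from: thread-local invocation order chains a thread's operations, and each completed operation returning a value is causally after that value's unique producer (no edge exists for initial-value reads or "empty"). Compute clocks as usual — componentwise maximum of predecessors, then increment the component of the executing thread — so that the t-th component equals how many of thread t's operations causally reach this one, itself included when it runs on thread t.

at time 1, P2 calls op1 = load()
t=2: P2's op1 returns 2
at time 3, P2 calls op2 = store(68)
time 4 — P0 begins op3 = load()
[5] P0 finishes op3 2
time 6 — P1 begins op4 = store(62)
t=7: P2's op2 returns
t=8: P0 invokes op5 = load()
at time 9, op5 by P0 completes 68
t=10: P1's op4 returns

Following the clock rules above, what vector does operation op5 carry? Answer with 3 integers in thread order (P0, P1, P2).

no predecessors for op1 (invoked 1): P2 increments from zero → (0, 0, 1)
no predecessors for op4 (invoked 6): P1 increments from zero → (0, 1, 0)
no predecessors for op3 (invoked 4): P0 increments from zero → (1, 0, 0)
VC(op2, invoked at 3): max of VC(op1)=(0, 0, 1), then +1 on thread P2 → (0, 0, 2)
VC(op5, invoked at 8): max of VC(op2)=(0, 0, 2), VC(op3)=(1, 0, 0), then +1 on thread P0 → (2, 0, 2)
target: VC(op5) = (2, 0, 2)

(2, 0, 2)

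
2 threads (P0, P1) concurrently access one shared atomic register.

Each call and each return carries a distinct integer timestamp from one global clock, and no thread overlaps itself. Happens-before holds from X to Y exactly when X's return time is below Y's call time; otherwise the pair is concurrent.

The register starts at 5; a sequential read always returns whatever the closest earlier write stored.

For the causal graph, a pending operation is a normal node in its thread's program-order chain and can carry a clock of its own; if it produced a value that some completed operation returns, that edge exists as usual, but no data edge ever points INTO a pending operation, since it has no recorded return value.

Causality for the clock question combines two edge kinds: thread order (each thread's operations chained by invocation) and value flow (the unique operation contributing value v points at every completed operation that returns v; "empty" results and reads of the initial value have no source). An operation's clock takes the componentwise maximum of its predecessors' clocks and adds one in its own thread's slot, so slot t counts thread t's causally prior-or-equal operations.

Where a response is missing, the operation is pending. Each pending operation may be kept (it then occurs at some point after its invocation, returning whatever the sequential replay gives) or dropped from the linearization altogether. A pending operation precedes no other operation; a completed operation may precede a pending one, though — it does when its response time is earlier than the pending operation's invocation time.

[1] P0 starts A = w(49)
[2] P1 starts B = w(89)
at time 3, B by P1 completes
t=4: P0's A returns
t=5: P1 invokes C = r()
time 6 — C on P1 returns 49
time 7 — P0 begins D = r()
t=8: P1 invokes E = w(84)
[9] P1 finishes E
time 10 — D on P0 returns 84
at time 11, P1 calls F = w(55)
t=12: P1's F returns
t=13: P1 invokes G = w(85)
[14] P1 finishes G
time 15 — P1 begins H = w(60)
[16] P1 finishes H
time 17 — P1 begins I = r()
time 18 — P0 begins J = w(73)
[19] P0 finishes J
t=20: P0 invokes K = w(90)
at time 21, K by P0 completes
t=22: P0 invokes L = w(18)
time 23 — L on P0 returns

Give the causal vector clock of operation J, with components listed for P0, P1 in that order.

root op B, invoked 2: fresh clock plus P1's own tick → (0, 1)
root op A, invoked 1: fresh clock plus P0's own tick → (1, 0)
C, invoked 5, takes VC(A)=(1, 0), VC(B)=(0, 1) under max, adds 1 for P1 → (1, 2)
E, invoked 8, takes VC(C)=(1, 2) under max, adds 1 for P1 → (1, 3)
F, invoked 11, takes VC(E)=(1, 3) under max, adds 1 for P1 → (1, 4)
D, invoked 7, takes VC(A)=(1, 0), VC(E)=(1, 3) under max, adds 1 for P0 → (2, 3)
G, invoked 13, takes VC(F)=(1, 4) under max, adds 1 for P1 → (1, 5)
J, invoked 18, takes VC(D)=(2, 3) under max, adds 1 for P0 → (3, 3)
H, invoked 15, takes VC(G)=(1, 5) under max, adds 1 for P1 → (1, 6)
K, invoked 20, takes VC(J)=(3, 3) under max, adds 1 for P0 → (4, 3)
I, invoked 17, takes VC(H)=(1, 6) under max, adds 1 for P1 → (1, 7)
L, invoked 22, takes VC(K)=(4, 3) under max, adds 1 for P0 → (5, 3)
target: VC(J) = (3, 3)

(3, 3)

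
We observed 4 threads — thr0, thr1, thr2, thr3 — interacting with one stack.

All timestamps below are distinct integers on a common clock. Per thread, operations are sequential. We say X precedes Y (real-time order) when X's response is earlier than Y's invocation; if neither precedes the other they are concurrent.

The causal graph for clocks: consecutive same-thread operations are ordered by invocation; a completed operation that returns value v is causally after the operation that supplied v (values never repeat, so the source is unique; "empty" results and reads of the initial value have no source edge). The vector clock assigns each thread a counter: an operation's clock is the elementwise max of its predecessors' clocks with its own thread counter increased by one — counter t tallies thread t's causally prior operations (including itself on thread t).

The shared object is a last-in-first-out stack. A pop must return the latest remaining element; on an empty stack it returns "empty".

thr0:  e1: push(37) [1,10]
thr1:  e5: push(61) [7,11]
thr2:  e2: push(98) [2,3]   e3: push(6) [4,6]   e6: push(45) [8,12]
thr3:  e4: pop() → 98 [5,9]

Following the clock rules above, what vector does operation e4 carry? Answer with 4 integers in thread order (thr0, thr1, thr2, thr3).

invoked at 2, e2 has no predecessors; its own thr2 bump gives (0, 0, 1, 0)
invoked at 7, e5 has no predecessors; its own thr1 bump gives (0, 1, 0, 0)
invoked at 1, e1 has no predecessors; its own thr0 bump gives (1, 0, 0, 0)
invoked at 5, e4 merges VC(e2)=(0, 0, 1, 0) and bumps thr3's slot → (0, 0, 1, 1)
invoked at 4, e3 merges VC(e2)=(0, 0, 1, 0) and bumps thr2's slot → (0, 0, 2, 0)
invoked at 8, e6 merges VC(e3)=(0, 0, 2, 0) and bumps thr2's slot → (0, 0, 3, 0)
target: VC(e4) = (0, 0, 1, 1)

(0, 0, 1, 1)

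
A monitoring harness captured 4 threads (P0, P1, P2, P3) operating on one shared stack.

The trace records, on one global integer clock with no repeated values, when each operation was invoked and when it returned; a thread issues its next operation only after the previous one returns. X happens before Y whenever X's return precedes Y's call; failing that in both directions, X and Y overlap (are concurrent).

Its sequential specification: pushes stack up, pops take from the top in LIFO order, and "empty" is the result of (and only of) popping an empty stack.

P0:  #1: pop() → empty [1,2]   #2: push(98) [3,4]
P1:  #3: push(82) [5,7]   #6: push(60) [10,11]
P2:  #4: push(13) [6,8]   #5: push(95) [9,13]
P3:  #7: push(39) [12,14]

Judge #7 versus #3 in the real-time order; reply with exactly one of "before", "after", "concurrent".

#7 spans [12,14], #3 spans [5,7]
resp(#3)=7 < inv(#7)=12

after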